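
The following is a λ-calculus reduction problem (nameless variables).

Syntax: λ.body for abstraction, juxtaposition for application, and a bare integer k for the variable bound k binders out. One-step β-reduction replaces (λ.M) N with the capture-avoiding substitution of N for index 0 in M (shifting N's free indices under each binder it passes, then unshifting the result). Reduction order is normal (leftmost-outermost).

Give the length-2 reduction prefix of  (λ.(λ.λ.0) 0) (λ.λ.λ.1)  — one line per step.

  start: (λ.(λ.λ.0) 0) (λ.λ.λ.1)
  →1  (λ.λ.0) (λ.λ.λ.1)
  →2  λ.0

Answer: after 2 steps: λ.0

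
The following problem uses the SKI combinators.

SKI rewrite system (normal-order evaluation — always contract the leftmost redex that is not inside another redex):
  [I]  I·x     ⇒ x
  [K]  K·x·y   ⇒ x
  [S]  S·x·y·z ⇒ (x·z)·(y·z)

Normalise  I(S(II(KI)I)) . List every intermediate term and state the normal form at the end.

Answer: normal form = SI  (in 4 steps)

Working:
  start: I(S(II(KI)I))
  [1] S(II(KI)I)
  [2] S(I(KI)I)
  [3] S(KII)
  [4] SI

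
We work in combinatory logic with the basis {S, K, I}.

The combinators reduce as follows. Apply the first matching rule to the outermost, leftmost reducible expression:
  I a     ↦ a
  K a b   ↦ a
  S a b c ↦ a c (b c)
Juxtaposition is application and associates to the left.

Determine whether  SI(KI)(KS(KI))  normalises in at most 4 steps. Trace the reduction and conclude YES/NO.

Answer: YES — reaches normal form SI in 4 ≤ 4 steps

Derivation:
  start: SI(KI)(KS(KI))
  →1  I(KS(KI))(KI(KS(KI)))
  →2  KS(KI)(KI(KS(KI)))
  →3  S(KI(KS(KI)))
  →4  SI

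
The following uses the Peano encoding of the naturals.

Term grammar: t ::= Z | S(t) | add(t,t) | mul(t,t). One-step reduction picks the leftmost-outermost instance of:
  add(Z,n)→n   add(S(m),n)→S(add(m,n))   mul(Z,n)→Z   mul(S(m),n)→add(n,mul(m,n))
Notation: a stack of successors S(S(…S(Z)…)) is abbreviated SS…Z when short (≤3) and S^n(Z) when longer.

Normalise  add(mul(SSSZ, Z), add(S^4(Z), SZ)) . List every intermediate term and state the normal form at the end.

  start: add(mul(SSSZ, Z), add(S^4(Z), SZ))
  step 1: add(add(Z, mul(SSZ, Z)), add(S^4(Z), SZ))
  step 2: add(mul(SSZ, Z), add(S^4(Z), SZ))
  step 3: add(add(Z, mul(SZ, Z)), add(S^4(Z), SZ))
  step 4: add(mul(SZ, Z), add(S^4(Z), SZ))
  step 5: add(add(Z, mul(Z, Z)), add(S^4(Z), SZ))
  step 6: add(mul(Z, Z), add(S^4(Z), SZ))
  step 7: add(Z, add(S^4(Z), SZ))
  step 8: add(S^4(Z), SZ)
  step 9: S(add(SSSZ, SZ))
  step 10: S(S(add(SSZ, SZ)))
  step 11: S(S(S(add(SZ, SZ))))
  step 12: S(S(S(S(add(Z, SZ)))))
  step 13: S^5(Z)

Answer: normal form = S^5(Z)  (in 13 steps)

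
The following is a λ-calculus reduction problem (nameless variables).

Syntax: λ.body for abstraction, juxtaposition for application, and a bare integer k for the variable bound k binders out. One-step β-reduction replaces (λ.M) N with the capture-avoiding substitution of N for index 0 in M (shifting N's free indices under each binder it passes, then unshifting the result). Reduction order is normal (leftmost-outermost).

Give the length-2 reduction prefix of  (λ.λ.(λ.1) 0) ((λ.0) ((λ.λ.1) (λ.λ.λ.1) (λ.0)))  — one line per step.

Answer: after 2 steps: λ.0

Working:
  start: (λ.λ.(λ.1) 0) ((λ.0) ((λ.λ.1) (λ.λ.λ.1) (λ.0)))
  →1  λ.(λ.1) 0
  →2  λ.0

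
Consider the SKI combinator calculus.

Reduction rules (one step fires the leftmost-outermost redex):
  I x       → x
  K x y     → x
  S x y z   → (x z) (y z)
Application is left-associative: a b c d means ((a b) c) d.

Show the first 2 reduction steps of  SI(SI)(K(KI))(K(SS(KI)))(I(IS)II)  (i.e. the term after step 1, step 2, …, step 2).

Answer: after 2 steps: K(KI)(SI(K(KI)))(K(SS(KI)))(I(IS)II)

Reduction:
  start: SI(SI)(K(KI))(K(SS(KI)))(I(IS)II)
  →1  I(K(KI))(SI(K(KI)))(K(SS(KI)))(I(IS)II)
  →2  K(KI)(SI(K(KI)))(K(SS(KI)))(I(IS)II)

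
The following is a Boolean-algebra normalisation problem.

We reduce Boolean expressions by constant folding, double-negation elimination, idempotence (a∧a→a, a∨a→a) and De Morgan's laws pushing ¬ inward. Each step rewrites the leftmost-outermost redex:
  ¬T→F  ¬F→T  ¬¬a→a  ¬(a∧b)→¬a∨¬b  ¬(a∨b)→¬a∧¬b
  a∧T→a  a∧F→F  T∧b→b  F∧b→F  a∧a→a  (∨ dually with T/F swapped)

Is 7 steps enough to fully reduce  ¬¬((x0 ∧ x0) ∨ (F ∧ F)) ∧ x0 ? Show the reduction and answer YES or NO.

Answer: YES — reaches normal form x0 in 5 ≤ 7 steps

Working:
  start: ¬¬((x0 ∧ x0) ∨ (F ∧ F)) ∧ x0
  →1  ((x0 ∧ x0) ∨ (F ∧ F)) ∧ x0
  →2  (x0 ∨ (F ∧ F)) ∧ x0
  →3  (x0 ∨ F) ∧ x0
  →4  x0 ∧ x0
  →5  x0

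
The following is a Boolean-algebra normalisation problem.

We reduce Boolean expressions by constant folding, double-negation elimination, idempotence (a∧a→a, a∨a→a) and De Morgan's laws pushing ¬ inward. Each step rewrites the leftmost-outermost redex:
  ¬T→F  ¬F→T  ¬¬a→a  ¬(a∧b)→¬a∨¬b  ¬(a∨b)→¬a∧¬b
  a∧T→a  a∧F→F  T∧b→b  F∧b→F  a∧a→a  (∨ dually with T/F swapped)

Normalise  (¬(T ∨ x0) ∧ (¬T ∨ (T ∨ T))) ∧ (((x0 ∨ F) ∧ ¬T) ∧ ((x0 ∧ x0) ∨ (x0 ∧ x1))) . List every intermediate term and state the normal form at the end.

Answer: normal form = F  (in 5 steps)

Derivation:
  start: (¬(T ∨ x0) ∧ (¬T ∨ (T ∨ T))) ∧ (((x0 ∨ F) ∧ ¬T) ∧ ((x0 ∧ x0) ∨ (x0 ∧ x1)))
  step 1: ((¬T ∧ ¬x0) ∧ (¬T ∨ (T ∨ T))) ∧ (((x0 ∨ F) ∧ ¬T) ∧ ((x0 ∧ x0) ∨ (x0 ∧ x1)))
  step 2: ((F ∧ ¬x0) ∧ (¬T ∨ (T ∨ T))) ∧ (((x0 ∨ F) ∧ ¬T) ∧ ((x0 ∧ x0) ∨ (x0 ∧ x1)))
  step 3: (F ∧ (¬T ∨ (T ∨ T))) ∧ (((x0 ∨ F) ∧ ¬T) ∧ ((x0 ∧ x0) ∨ (x0 ∧ x1)))
  step 4: F ∧ (((x0 ∨ F) ∧ ¬T) ∧ ((x0 ∧ x0) ∨ (x0 ∧ x1)))
  step 5: F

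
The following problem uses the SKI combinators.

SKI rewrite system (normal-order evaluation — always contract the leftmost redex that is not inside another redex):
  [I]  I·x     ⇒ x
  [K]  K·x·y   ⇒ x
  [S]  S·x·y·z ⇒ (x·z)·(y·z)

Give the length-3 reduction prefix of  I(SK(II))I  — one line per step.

Answer: after 3 steps: I

Derivation:
  start: I(SK(II))I
  →1  SK(II)I
  →2  KI(III)
  →3  I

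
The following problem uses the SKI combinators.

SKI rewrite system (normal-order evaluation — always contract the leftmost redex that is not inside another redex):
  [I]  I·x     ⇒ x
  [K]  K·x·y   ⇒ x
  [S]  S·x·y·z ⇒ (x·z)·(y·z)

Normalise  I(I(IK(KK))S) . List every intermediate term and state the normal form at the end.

  start: I(I(IK(KK))S)
  step 1: I(IK(KK))S
  step 2: IK(KK)S
  step 3: K(KK)S
  step 4: KK

Answer: normal form = KK  (in 4 steps)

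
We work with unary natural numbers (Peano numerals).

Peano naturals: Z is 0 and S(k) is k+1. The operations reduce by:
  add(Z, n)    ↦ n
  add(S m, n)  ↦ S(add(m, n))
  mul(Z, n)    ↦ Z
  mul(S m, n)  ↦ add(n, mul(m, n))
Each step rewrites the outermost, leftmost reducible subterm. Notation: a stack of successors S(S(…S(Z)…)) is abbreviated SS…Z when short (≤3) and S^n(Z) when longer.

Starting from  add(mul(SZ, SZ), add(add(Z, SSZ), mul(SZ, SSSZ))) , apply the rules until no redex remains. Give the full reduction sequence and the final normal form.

  start: add(mul(SZ, SZ), add(add(Z, SSZ), mul(SZ, SSSZ)))
  step 1: add(add(SZ, mul(Z, SZ)), add(add(Z, SSZ), mul(SZ, SSSZ)))
  step 2: add(S(add(Z, mul(Z, SZ))), add(add(Z, SSZ), mul(SZ, SSSZ)))
  step 3: S(add(add(Z, mul(Z, SZ)), add(add(Z, SSZ), mul(SZ, SSSZ))))
  step 4: S(add(mul(Z, SZ), add(add(Z, SSZ), mul(SZ, SSSZ))))
  step 5: S(add(Z, add(add(Z, SSZ), mul(SZ, SSSZ))))
  step 6: S(add(add(Z, SSZ), mul(SZ, SSSZ)))
  step 7: S(add(SSZ, mul(SZ, SSSZ)))
  step 8: S(S(add(SZ, mul(SZ, SSSZ))))
  step 9: S(S(S(add(Z, mul(SZ, SSSZ)))))
  step 10: S(S(S(mul(SZ, SSSZ))))
  step 11: S(S(S(add(SSSZ, mul(Z, SSSZ)))))
  step 12: S(S(S(S(add(SSZ, mul(Z, SSSZ))))))
  step 13: S(S(S(S(S(add(SZ, mul(Z, SSSZ)))))))
  step 14: S(S(S(S(S(S(add(Z, mul(Z, SSSZ))))))))
  step 15: S(S(S(S(S(S(mul(Z, SSSZ)))))))
  step 16: S^6(Z)

Answer: normal form = S^6(Z)  (in 16 steps)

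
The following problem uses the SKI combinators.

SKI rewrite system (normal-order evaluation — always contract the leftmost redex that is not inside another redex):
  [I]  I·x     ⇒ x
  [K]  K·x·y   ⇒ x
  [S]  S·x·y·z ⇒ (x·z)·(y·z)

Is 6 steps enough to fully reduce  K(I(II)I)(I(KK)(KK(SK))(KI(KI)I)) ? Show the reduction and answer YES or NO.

Answer: YES — reaches normal form I in 4 ≤ 6 steps

Working:
  start: K(I(II)I)(I(KK)(KK(SK))(KI(KI)I))
  [1] I(II)I
  [2] III
  [3] II
  [4] I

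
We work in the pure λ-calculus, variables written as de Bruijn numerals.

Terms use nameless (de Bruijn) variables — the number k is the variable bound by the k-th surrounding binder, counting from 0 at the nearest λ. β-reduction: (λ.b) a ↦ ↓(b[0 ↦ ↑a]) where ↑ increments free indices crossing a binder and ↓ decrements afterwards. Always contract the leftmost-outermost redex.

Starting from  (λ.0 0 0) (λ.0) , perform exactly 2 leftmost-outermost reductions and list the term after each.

Answer: after 2 steps: (λ.0) (λ.0)

Reduction:
  start: (λ.0 0 0) (λ.0)
  [1] (λ.0) (λ.0) (λ.0)
  [2] (λ.0) (λ.0)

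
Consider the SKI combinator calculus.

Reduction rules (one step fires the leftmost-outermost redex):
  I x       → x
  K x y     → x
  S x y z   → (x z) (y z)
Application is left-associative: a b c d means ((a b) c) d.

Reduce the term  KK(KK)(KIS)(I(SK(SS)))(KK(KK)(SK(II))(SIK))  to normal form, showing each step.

Answer: normal form = SKI  (in 7 steps)

Derivation:
  start: KK(KK)(KIS)(I(SK(SS)))(KK(KK)(SK(II))(SIK))
  [1] K(KIS)(I(SK(SS)))(KK(KK)(SK(II))(SIK))
  [2] KIS(KK(KK)(SK(II))(SIK))
  [3] I(KK(KK)(SK(II))(SIK))
  [4] KK(KK)(SK(II))(SIK)
  [5] K(SK(II))(SIK)
  [6] SK(II)
  [7] SKI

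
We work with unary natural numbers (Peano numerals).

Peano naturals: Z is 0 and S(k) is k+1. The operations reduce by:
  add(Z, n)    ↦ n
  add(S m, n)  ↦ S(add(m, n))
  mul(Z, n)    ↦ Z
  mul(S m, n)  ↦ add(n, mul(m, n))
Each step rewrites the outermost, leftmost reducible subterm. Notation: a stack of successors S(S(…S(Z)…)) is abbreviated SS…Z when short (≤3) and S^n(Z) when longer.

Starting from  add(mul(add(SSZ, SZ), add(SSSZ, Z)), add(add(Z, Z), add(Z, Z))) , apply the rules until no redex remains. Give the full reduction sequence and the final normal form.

  start: add(mul(add(SSZ, SZ), add(SSSZ, Z)), add(add(Z, Z), add(Z, Z)))
  step 1: add(mul(S(add(SZ, SZ)), add(SSSZ, Z)), add(add(Z, Z), add(Z, Z)))
  step 2: add(add(add(SSSZ, Z), mul(add(SZ, SZ), add(SSSZ, Z))), add(add(Z, Z), add(Z, Z)))
  step 3: add(add(S(add(SSZ, Z)), mul(add(SZ, SZ), add(SSSZ, Z))), add(add(Z, Z), add(Z, Z)))
  step 4: add(S(add(add(SSZ, Z), mul(add(SZ, SZ), add(SSSZ, Z)))), add(add(Z, Z), add(Z, Z)))
  step 5: S(add(add(add(SSZ, Z), mul(add(SZ, SZ), add(SSSZ, Z))), add(add(Z, Z), add(Z, Z))))
  step 6: S(add(add(S(add(SZ, Z)), mul(add(SZ, SZ), add(SSSZ, Z))), add(add(Z, Z), add(Z, Z))))
  step 7: S(add(S(add(add(SZ, Z), mul(add(SZ, SZ), add(SSSZ, Z)))), add(add(Z, Z), add(Z, Z))))
  step 8: S(S(add(add(add(SZ, Z), mul(add(SZ, SZ), add(SSSZ, Z))), add(add(Z, Z), add(Z, Z)))))
  step 9: S(S(add(add(S(add(Z, Z)), mul(add(SZ, SZ), add(SSSZ, Z))), add(add(Z, Z), add(Z, Z)))))
  step 10: S(S(add(S(add(add(Z, Z), mul(add(SZ, SZ), add(SSSZ, Z)))), add(add(Z, Z), add(Z, Z)))))
  step 11: S(S(S(add(add(add(Z, Z), mul(add(SZ, SZ), add(SSSZ, Z))), add(add(Z, Z), add(Z, Z))))))
  step 12: S(S(S(add(add(Z, mul(add(SZ, SZ), add(SSSZ, Z))), add(add(Z, Z), add(Z, Z))))))
  step 13: S(S(S(add(mul(add(SZ, SZ), add(SSSZ, Z)), add(add(Z, Z), add(Z, Z))))))
  step 14: S(S(S(add(mul(S(add(Z, SZ)), add(SSSZ, Z)), add(add(Z, Z), add(Z, Z))))))
  step 15: S(S(S(add(add(add(SSSZ, Z), mul(add(Z, SZ), add(SSSZ, Z))), add(add(Z, Z), add(Z, Z))))))
  step 16: S(S(S(add(add(S(add(SSZ, Z)), mul(add(Z, SZ), add(SSSZ, Z))), add(add(Z, Z), add(Z, Z))))))
  step 17: S(S(S(add(S(add(add(SSZ, Z), mul(add(Z, SZ), add(SSSZ, Z)))), add(add(Z, Z), add(Z, Z))))))
  step 18: S(S(S(S(add(add(add(SSZ, Z), mul(add(Z, SZ), add(SSSZ, Z))), add(add(Z, Z), add(Z, Z)))))))
  step 19: S(S(S(S(add(add(S(add(SZ, Z)), mul(add(Z, SZ), add(SSSZ, Z))), add(add(Z, Z), add(Z, Z)))))))
  step 20: S(S(S(S(add(S(add(add(SZ, Z), mul(add(Z, SZ), add(SSSZ, Z)))), add(add(Z, Z), add(Z, Z)))))))
  step 21: S(S(S(S(S(add(add(add(SZ, Z), mul(add(Z, SZ), add(SSSZ, Z))), add(add(Z, Z), add(Z, Z))))))))
  step 22: S(S(S(S(S(add(add(S(add(Z, Z)), mul(add(Z, SZ), add(SSSZ, Z))), add(add(Z, Z), add(Z, Z))))))))
  step 23: S(S(S(S(S(add(S(add(add(Z, Z), mul(add(Z, SZ), add(SSSZ, Z)))), add(add(Z, Z), add(Z, Z))))))))
  step 24: S(S(S(S(S(S(add(add(add(Z, Z), mul(add(Z, SZ), add(SSSZ, Z))), add(add(Z, Z), add(Z, Z)))))))))
  step 25: S(S(S(S(S(S(add(add(Z, mul(add(Z, SZ), add(SSSZ, Z))), add(add(Z, Z), add(Z, Z)))))))))
  step 26: S(S(S(S(S(S(add(mul(add(Z, SZ), add(SSSZ, Z)), add(add(Z, Z), add(Z, Z)))))))))
  step 27: S(S(S(S(S(S(add(mul(SZ, add(SSSZ, Z)), add(add(Z, Z), add(Z, Z)))))))))
  step 28: S(S(S(S(S(S(add(add(add(SSSZ, Z), mul(Z, add(SSSZ, Z))), add(add(Z, Z), add(Z, Z)))))))))
  step 29: S(S(S(S(S(S(add(add(S(add(SSZ, Z)), mul(Z, add(SSSZ, Z))), add(add(Z, Z), add(Z, Z)))))))))
  step 30: S(S(S(S(S(S(add(S(add(add(SSZ, Z), mul(Z, add(SSSZ, Z)))), add(add(Z, Z), add(Z, Z)))))))))
  step 31: S(S(S(S(S(S(S(add(add(add(SSZ, Z), mul(Z, add(SSSZ, Z))), add(add(Z, Z), add(Z, Z))))))))))
  step 32: S(S(S(S(S(S(S(add(add(S(add(SZ, Z)), mul(Z, add(SSSZ, Z))), add(add(Z, Z), add(Z, Z))))))))))
  step 33: S(S(S(S(S(S(S(add(S(add(add(SZ, Z), mul(Z, add(SSSZ, Z)))), add(add(Z, Z), add(Z, Z))))))))))
  step 34: S(S(S(S(S(S(S(S(add(add(add(SZ, Z), mul(Z, add(SSSZ, Z))), add(add(Z, Z), add(Z, Z)))))))))))
  step 35: S(S(S(S(S(S(S(S(add(add(S(add(Z, Z)), mul(Z, add(SSSZ, Z))), add(add(Z, Z), add(Z, Z)))))))))))
  step 36: S(S(S(S(S(S(S(S(add(S(add(add(Z, Z), mul(Z, add(SSSZ, Z)))), add(add(Z, Z), add(Z, Z)))))))))))
  step 37: S(S(S(S(S(S(S(S(S(add(add(add(Z, Z), mul(Z, add(SSSZ, Z))), add(add(Z, Z), add(Z, Z))))))))))))
  step 38: S(S(S(S(S(S(S(S(S(add(add(Z, mul(Z, add(SSSZ, Z))), add(add(Z, Z), add(Z, Z))))))))))))
  step 39: S(S(S(S(S(S(S(S(S(add(mul(Z, add(SSSZ, Z)), add(add(Z, Z), add(Z, Z))))))))))))
  step 40: S(S(S(S(S(S(S(S(S(add(Z, add(add(Z, Z), add(Z, Z))))))))))))
  step 41: S(S(S(S(S(S(S(S(S(add(add(Z, Z), add(Z, Z)))))))))))
  step 42: S(S(S(S(S(S(S(S(S(add(Z, add(Z, Z)))))))))))
  step 43: S(S(S(S(S(S(S(S(S(add(Z, Z))))))))))
  step 44: S^9(Z)

Answer: normal form = S^9(Z)  (in 44 steps)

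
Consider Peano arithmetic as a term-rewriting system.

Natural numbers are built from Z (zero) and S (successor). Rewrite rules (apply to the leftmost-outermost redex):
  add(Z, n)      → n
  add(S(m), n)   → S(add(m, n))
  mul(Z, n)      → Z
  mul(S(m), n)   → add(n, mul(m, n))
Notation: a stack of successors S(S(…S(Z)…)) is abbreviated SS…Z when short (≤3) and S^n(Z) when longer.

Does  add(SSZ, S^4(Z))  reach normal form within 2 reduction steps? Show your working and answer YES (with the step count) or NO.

Answer: NO — after 2 steps the term is S(S(add(Z, S^4(Z)))), not yet normal

Reduction:
  start: add(SSZ, S^4(Z))
  →1  S(add(SZ, S^4(Z)))
  →2  S(S(add(Z, S^4(Z))))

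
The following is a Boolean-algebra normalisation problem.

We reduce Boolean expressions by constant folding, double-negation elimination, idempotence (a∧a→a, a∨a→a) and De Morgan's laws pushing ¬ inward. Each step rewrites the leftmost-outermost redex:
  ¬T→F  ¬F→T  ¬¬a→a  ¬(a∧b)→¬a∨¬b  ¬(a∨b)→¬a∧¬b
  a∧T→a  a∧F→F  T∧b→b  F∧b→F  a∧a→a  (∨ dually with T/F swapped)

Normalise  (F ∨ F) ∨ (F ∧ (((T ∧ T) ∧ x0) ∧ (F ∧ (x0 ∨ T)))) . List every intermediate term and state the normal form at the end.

Answer: normal form = F  (in 3 steps)

Derivation:
  start: (F ∨ F) ∨ (F ∧ (((T ∧ T) ∧ x0) ∧ (F ∧ (x0 ∨ T))))
  step 1: F ∨ (F ∧ (((T ∧ T) ∧ x0) ∧ (F ∧ (x0 ∨ T))))
  step 2: F ∧ (((T ∧ T) ∧ x0) ∧ (F ∧ (x0 ∨ T)))
  step 3: F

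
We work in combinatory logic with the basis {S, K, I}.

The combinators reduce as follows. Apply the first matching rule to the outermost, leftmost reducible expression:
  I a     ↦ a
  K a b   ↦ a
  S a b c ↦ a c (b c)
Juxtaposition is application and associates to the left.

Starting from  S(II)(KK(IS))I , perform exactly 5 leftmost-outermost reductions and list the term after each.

Answer: after 5 steps: KI

Derivation:
  start: S(II)(KK(IS))I
  [1] III(KK(IS)I)
  [2] II(KK(IS)I)
  [3] I(KK(IS)I)
  [4] KK(IS)I
  [5] KI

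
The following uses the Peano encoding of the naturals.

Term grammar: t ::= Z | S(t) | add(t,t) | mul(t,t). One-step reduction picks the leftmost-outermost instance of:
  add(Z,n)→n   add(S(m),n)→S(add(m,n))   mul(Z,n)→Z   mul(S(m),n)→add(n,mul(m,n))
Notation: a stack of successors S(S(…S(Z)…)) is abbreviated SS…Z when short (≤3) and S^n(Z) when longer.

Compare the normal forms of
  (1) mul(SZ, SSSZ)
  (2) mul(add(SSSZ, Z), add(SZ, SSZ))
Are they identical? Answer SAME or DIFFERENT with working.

Term A:
  start: mul(SZ, SSSZ)
  [1] add(SSSZ, mul(Z, SSSZ))
  [2] S(add(SSZ, mul(Z, SSSZ)))
  [3] S(S(add(SZ, mul(Z, SSSZ))))
  [4] S(S(S(add(Z, mul(Z, SSSZ)))))
  [5] S(S(S(mul(Z, SSSZ))))
  [6] SSSZ

Term B:
  start: mul(add(SSSZ, Z), add(SZ, SSZ))
  [1] mul(S(add(SSZ, Z)), add(SZ, SSZ))
  [2] add(add(SZ, SSZ), mul(add(SSZ, Z), add(SZ, SSZ)))
  [3] add(S(add(Z, SSZ)), mul(add(SSZ, Z), add(SZ, SSZ)))
  [4] S(add(add(Z, SSZ), mul(add(SSZ, Z), add(SZ, SSZ))))
  [5] S(add(SSZ, mul(add(SSZ, Z), add(SZ, SSZ))))
  [6] S(S(add(SZ, mul(add(SSZ, Z), add(SZ, SSZ)))))
  [7] S(S(S(add(Z, mul(add(SSZ, Z), add(SZ, SSZ))))))
  [8] S(S(S(mul(add(SSZ, Z), add(SZ, SSZ)))))
  [9] S(S(S(mul(S(add(SZ, Z)), add(SZ, SSZ)))))
  [10] S(S(S(add(add(SZ, SSZ), mul(add(SZ, Z), add(SZ, SSZ))))))
  [11] S(S(S(add(S(add(Z, SSZ)), mul(add(SZ, Z), add(SZ, SSZ))))))
  [12] S(S(S(S(add(add(Z, SSZ), mul(add(SZ, Z), add(SZ, SSZ)))))))
  [13] S(S(S(S(add(SSZ, mul(add(SZ, Z), add(SZ, SSZ)))))))
  [14] S(S(S(S(S(add(SZ, mul(add(SZ, Z), add(SZ, SSZ))))))))
  [15] S(S(S(S(S(S(add(Z, mul(add(SZ, Z), add(SZ, SSZ)))))))))
  [16] S(S(S(S(S(S(mul(add(SZ, Z), add(SZ, SSZ))))))))
  [17] S(S(S(S(S(S(mul(S(add(Z, Z)), add(SZ, SSZ))))))))
  [18] S(S(S(S(S(S(add(add(SZ, SSZ), mul(add(Z, Z), add(SZ, SSZ)))))))))
  [19] S(S(S(S(S(S(add(S(add(Z, SSZ)), mul(add(Z, Z), add(SZ, SSZ)))))))))
  [20] S(S(S(S(S(S(S(add(add(Z, SSZ), mul(add(Z, Z), add(SZ, SSZ))))))))))
  [21] S(S(S(S(S(S(S(add(SSZ, mul(add(Z, Z), add(SZ, SSZ))))))))))
  [22] S(S(S(S(S(S(S(S(add(SZ, mul(add(Z, Z), add(SZ, SSZ)))))))))))
  [23] S(S(S(S(S(S(S(S(S(add(Z, mul(add(Z, Z), add(SZ, SSZ))))))))))))
  [24] S(S(S(S(S(S(S(S(S(mul(add(Z, Z), add(SZ, SSZ)))))))))))
  [25] S(S(S(S(S(S(S(S(S(mul(Z, add(SZ, SSZ)))))))))))
  [26] S^9(Z)

Answer: DIFFERENT — A ⇓ SSSZ, B ⇓ S^9(Z)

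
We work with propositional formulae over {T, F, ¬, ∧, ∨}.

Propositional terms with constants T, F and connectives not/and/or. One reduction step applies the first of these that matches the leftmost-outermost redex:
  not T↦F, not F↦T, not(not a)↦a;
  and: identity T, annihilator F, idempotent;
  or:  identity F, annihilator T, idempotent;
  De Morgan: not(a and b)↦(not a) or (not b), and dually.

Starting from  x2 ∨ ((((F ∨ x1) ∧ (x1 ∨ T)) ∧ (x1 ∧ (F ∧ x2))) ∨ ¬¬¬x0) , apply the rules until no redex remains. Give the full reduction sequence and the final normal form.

Answer: normal form = x2 ∨ ¬x0  (in 8 steps)

Reduction:
  start: x2 ∨ ((((F ∨ x1) ∧ (x1 ∨ T)) ∧ (x1 ∧ (F ∧ x2))) ∨ ¬¬¬x0)
  →1  x2 ∨ (((x1 ∧ (x1 ∨ T)) ∧ (x1 ∧ (F ∧ x2))) ∨ ¬¬¬x0)
  →2  x2 ∨ (((x1 ∧ T) ∧ (x1 ∧ (F ∧ x2))) ∨ ¬¬¬x0)
  →3  x2 ∨ ((x1 ∧ (x1 ∧ (F ∧ x2))) ∨ ¬¬¬x0)
  →4  x2 ∨ ((x1 ∧ (x1 ∧ F)) ∨ ¬¬¬x0)
  →5  x2 ∨ ((x1 ∧ F) ∨ ¬¬¬x0)
  →6  x2 ∨ (F ∨ ¬¬¬x0)
  →7  x2 ∨ ¬¬¬x0
  →8  x2 ∨ ¬x0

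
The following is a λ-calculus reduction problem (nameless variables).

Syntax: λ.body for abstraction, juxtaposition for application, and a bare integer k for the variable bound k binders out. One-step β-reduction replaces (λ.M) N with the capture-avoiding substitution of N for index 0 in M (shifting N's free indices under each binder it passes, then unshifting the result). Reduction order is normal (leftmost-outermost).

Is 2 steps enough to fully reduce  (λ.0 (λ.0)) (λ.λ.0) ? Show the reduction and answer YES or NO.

  start: (λ.0 (λ.0)) (λ.λ.0)
  step 1: (λ.λ.0) (λ.0)
  step 2: λ.0

Answer: YES — reaches normal form λ.0 in 2 ≤ 2 steps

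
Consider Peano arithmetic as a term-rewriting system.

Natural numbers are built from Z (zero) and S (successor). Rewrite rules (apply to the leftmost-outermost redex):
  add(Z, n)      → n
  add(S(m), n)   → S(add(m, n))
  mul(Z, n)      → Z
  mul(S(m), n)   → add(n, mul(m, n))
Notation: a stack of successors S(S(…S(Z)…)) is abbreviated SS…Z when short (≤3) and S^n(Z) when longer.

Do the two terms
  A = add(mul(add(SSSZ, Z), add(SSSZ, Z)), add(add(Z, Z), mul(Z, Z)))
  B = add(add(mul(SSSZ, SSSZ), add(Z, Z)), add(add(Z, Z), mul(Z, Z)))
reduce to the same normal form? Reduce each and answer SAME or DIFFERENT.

Answer: SAME — A ⇓ S^9(Z), B ⇓ S^9(Z)

Derivation:
Term A:
  start: add(mul(add(SSSZ, Z), add(SSSZ, Z)), add(add(Z, Z), mul(Z, Z)))
  step 1: add(mul(S(add(SSZ, Z)), add(SSSZ, Z)), add(add(Z, Z), mul(Z, Z)))
  step 2: add(add(add(SSSZ, Z), mul(add(SSZ, Z), add(SSSZ, Z))), add(add(Z, Z), mul(Z, Z)))
  step 3: add(add(S(add(SSZ, Z)), mul(add(SSZ, Z), add(SSSZ, Z))), add(add(Z, Z), mul(Z, Z)))
  step 4: add(S(add(add(SSZ, Z), mul(add(SSZ, Z), add(SSSZ, Z)))), add(add(Z, Z), mul(Z, Z)))
  step 5: S(add(add(add(SSZ, Z), mul(add(SSZ, Z), add(SSSZ, Z))), add(add(Z, Z), mul(Z, Z))))
  step 6: S(add(add(S(add(SZ, Z)), mul(add(SSZ, Z), add(SSSZ, Z))), add(add(Z, Z), mul(Z, Z))))
  step 7: S(add(S(add(add(SZ, Z), mul(add(SSZ, Z), add(SSSZ, Z)))), add(add(Z, Z), mul(Z, Z))))
  step 8: S(S(add(add(add(SZ, Z), mul(add(SSZ, Z), add(SSSZ, Z))), add(add(Z, Z), mul(Z, Z)))))
  step 9: S(S(add(add(S(add(Z, Z)), mul(add(SSZ, Z), add(SSSZ, Z))), add(add(Z, Z), mul(Z, Z)))))
  step 10: S(S(add(S(add(add(Z, Z), mul(add(SSZ, Z), add(SSSZ, Z)))), add(add(Z, Z), mul(Z, Z)))))
  step 11: S(S(S(add(add(add(Z, Z), mul(add(SSZ, Z), add(SSSZ, Z))), add(add(Z, Z), mul(Z, Z))))))
  step 12: S(S(S(add(add(Z, mul(add(SSZ, Z), add(SSSZ, Z))), add(add(Z, Z), mul(Z, Z))))))
  step 13: S(S(S(add(mul(add(SSZ, Z), add(SSSZ, Z)), add(add(Z, Z), mul(Z, Z))))))
  step 14: S(S(S(add(mul(S(add(SZ, Z)), add(SSSZ, Z)), add(add(Z, Z), mul(Z, Z))))))
  step 15: S(S(S(add(add(add(SSSZ, Z), mul(add(SZ, Z), add(SSSZ, Z))), add(add(Z, Z), mul(Z, Z))))))
  step 16: S(S(S(add(add(S(add(SSZ, Z)), mul(add(SZ, Z), add(SSSZ, Z))), add(add(Z, Z), mul(Z, Z))))))
  step 17: S(S(S(add(S(add(add(SSZ, Z), mul(add(SZ, Z), add(SSSZ, Z)))), add(add(Z, Z), mul(Z, Z))))))
  step 18: S(S(S(S(add(add(add(SSZ, Z), mul(add(SZ, Z), add(SSSZ, Z))), add(add(Z, Z), mul(Z, Z)))))))
  step 19: S(S(S(S(add(add(S(add(SZ, Z)), mul(add(SZ, Z), add(SSSZ, Z))), add(add(Z, Z), mul(Z, Z)))))))
  step 20: S(S(S(S(add(S(add(add(SZ, Z), mul(add(SZ, Z), add(SSSZ, Z)))), add(add(Z, Z), mul(Z, Z)))))))
  step 21: S(S(S(S(S(add(add(add(SZ, Z), mul(add(SZ, Z), add(SSSZ, Z))), add(add(Z, Z), mul(Z, Z))))))))
  step 22: S(S(S(S(S(add(add(S(add(Z, Z)), mul(add(SZ, Z), add(SSSZ, Z))), add(add(Z, Z), mul(Z, Z))))))))
  step 23: S(S(S(S(S(add(S(add(add(Z, Z), mul(add(SZ, Z), add(SSSZ, Z)))), add(add(Z, Z), mul(Z, Z))))))))
  step 24: S(S(S(S(S(S(add(add(add(Z, Z), mul(add(SZ, Z), add(SSSZ, Z))), add(add(Z, Z), mul(Z, Z)))))))))
  step 25: S(S(S(S(S(S(add(add(Z, mul(add(SZ, Z), add(SSSZ, Z))), add(add(Z, Z), mul(Z, Z)))))))))
  step 26: S(S(S(S(S(S(add(mul(add(SZ, Z), add(SSSZ, Z)), add(add(Z, Z), mul(Z, Z)))))))))
  step 27: S(S(S(S(S(S(add(mul(S(add(Z, Z)), add(SSSZ, Z)), add(add(Z, Z), mul(Z, Z)))))))))
  step 28: S(S(S(S(S(S(add(add(add(SSSZ, Z), mul(add(Z, Z), add(SSSZ, Z))), add(add(Z, Z), mul(Z, Z)))))))))
  step 29: S(S(S(S(S(S(add(add(S(add(SSZ, Z)), mul(add(Z, Z), add(SSSZ, Z))), add(add(Z, Z), mul(Z, Z)))))))))
  step 30: S(S(S(S(S(S(add(S(add(add(SSZ, Z), mul(add(Z, Z), add(SSSZ, Z)))), add(add(Z, Z), mul(Z, Z)))))))))
  step 31: S(S(S(S(S(S(S(add(add(add(SSZ, Z), mul(add(Z, Z), add(SSSZ, Z))), add(add(Z, Z), mul(Z, Z))))))))))
  step 32: S(S(S(S(S(S(S(add(add(S(add(SZ, Z)), mul(add(Z, Z), add(SSSZ, Z))), add(add(Z, Z), mul(Z, Z))))))))))
  step 33: S(S(S(S(S(S(S(add(S(add(add(SZ, Z), mul(add(Z, Z), add(SSSZ, Z)))), add(add(Z, Z), mul(Z, Z))))))))))
  step 34: S(S(S(S(S(S(S(S(add(add(add(SZ, Z), mul(add(Z, Z), add(SSSZ, Z))), add(add(Z, Z), mul(Z, Z)))))))))))
  step 35: S(S(S(S(S(S(S(S(add(add(S(add(Z, Z)), mul(add(Z, Z), add(SSSZ, Z))), add(add(Z, Z), mul(Z, Z)))))))))))
  step 36: S(S(S(S(S(S(S(S(add(S(add(add(Z, Z), mul(add(Z, Z), add(SSSZ, Z)))), add(add(Z, Z), mul(Z, Z)))))))))))
  step 37: S(S(S(S(S(S(S(S(S(add(add(add(Z, Z), mul(add(Z, Z), add(SSSZ, Z))), add(add(Z, Z), mul(Z, Z))))))))))))
  step 38: S(S(S(S(S(S(S(S(S(add(add(Z, mul(add(Z, Z), add(SSSZ, Z))), add(add(Z, Z), mul(Z, Z))))))))))))
  step 39: S(S(S(S(S(S(S(S(S(add(mul(add(Z, Z), add(SSSZ, Z)), add(add(Z, Z), mul(Z, Z))))))))))))
  step 40: S(S(S(S(S(S(S(S(S(add(mul(Z, add(SSSZ, Z)), add(add(Z, Z), mul(Z, Z))))))))))))
  step 41: S(S(S(S(S(S(S(S(S(add(Z, add(add(Z, Z), mul(Z, Z))))))))))))
  step 42: S(S(S(S(S(S(S(S(S(add(add(Z, Z), mul(Z, Z)))))))))))
  step 43: S(S(S(S(S(S(S(S(S(add(Z, mul(Z, Z)))))))))))
  step 44: S(S(S(S(S(S(S(S(S(mul(Z, Z))))))))))
  step 45: S^9(Z)

Term B:
  start: add(add(mul(SSSZ, SSSZ), add(Z, Z)), add(add(Z, Z), mul(Z, Z)))
  step 1: add(add(add(SSSZ, mul(SSZ, SSSZ)), add(Z, Z)), add(add(Z, Z), mul(Z, Z)))
  step 2: add(add(S(add(SSZ, mul(SSZ, SSSZ))), add(Z, Z)), add(add(Z, Z), mul(Z, Z)))
  step 3: add(S(add(add(SSZ, mul(SSZ, SSSZ)), add(Z, Z))), add(add(Z, Z), mul(Z, Z)))
  step 4: S(add(add(add(SSZ, mul(SSZ, SSSZ)), add(Z, Z)), add(add(Z, Z), mul(Z, Z))))
  step 5: S(add(add(S(add(SZ, mul(SSZ, SSSZ))), add(Z, Z)), add(add(Z, Z), mul(Z, Z))))
  step 6: S(add(S(add(add(SZ, mul(SSZ, SSSZ)), add(Z, Z))), add(add(Z, Z), mul(Z, Z))))
  step 7: S(S(add(add(add(SZ, mul(SSZ, SSSZ)), add(Z, Z)), add(add(Z, Z), mul(Z, Z)))))
  step 8: S(S(add(add(S(add(Z, mul(SSZ, SSSZ))), add(Z, Z)), add(add(Z, Z), mul(Z, Z)))))
  step 9: S(S(add(S(add(add(Z, mul(SSZ, SSSZ)), add(Z, Z))), add(add(Z, Z), mul(Z, Z)))))
  step 10: S(S(S(add(add(add(Z, mul(SSZ, SSSZ)), add(Z, Z)), add(add(Z, Z), mul(Z, Z))))))
  step 11: S(S(S(add(add(mul(SSZ, SSSZ), add(Z, Z)), add(add(Z, Z), mul(Z, Z))))))
  step 12: S(S(S(add(add(add(SSSZ, mul(SZ, SSSZ)), add(Z, Z)), add(add(Z, Z), mul(Z, Z))))))
  step 13: S(S(S(add(add(S(add(SSZ, mul(SZ, SSSZ))), add(Z, Z)), add(add(Z, Z), mul(Z, Z))))))
  step 14: S(S(S(add(S(add(add(SSZ, mul(SZ, SSSZ)), add(Z, Z))), add(add(Z, Z), mul(Z, Z))))))
  step 15: S(S(S(S(add(add(add(SSZ, mul(SZ, SSSZ)), add(Z, Z)), add(add(Z, Z), mul(Z, Z)))))))
  step 16: S(S(S(S(add(add(S(add(SZ, mul(SZ, SSSZ))), add(Z, Z)), add(add(Z, Z), mul(Z, Z)))))))
  step 17: S(S(S(S(add(S(add(add(SZ, mul(SZ, SSSZ)), add(Z, Z))), add(add(Z, Z), mul(Z, Z)))))))
  step 18: S(S(S(S(S(add(add(add(SZ, mul(SZ, SSSZ)), add(Z, Z)), add(add(Z, Z), mul(Z, Z))))))))
  step 19: S(S(S(S(S(add(add(S(add(Z, mul(SZ, SSSZ))), add(Z, Z)), add(add(Z, Z), mul(Z, Z))))))))
  step 20: S(S(S(S(S(add(S(add(add(Z, mul(SZ, SSSZ)), add(Z, Z))), add(add(Z, Z), mul(Z, Z))))))))
  step 21: S(S(S(S(S(S(add(add(add(Z, mul(SZ, SSSZ)), add(Z, Z)), add(add(Z, Z), mul(Z, Z)))))))))
  step 22: S(S(S(S(S(S(add(add(mul(SZ, SSSZ), add(Z, Z)), add(add(Z, Z), mul(Z, Z)))))))))
  step 23: S(S(S(S(S(S(add(add(add(SSSZ, mul(Z, SSSZ)), add(Z, Z)), add(add(Z, Z), mul(Z, Z)))))))))
  step 24: S(S(S(S(S(S(add(add(S(add(SSZ, mul(Z, SSSZ))), add(Z, Z)), add(add(Z, Z), mul(Z, Z)))))))))
  step 25: S(S(S(S(S(S(add(S(add(add(SSZ, mul(Z, SSSZ)), add(Z, Z))), add(add(Z, Z), mul(Z, Z)))))))))
  step 26: S(S(S(S(S(S(S(add(add(add(SSZ, mul(Z, SSSZ)), add(Z, Z)), add(add(Z, Z), mul(Z, Z))))))))))
  step 27: S(S(S(S(S(S(S(add(add(S(add(SZ, mul(Z, SSSZ))), add(Z, Z)), add(add(Z, Z), mul(Z, Z))))))))))
  step 28: S(S(S(S(S(S(S(add(S(add(add(SZ, mul(Z, SSSZ)), add(Z, Z))), add(add(Z, Z), mul(Z, Z))))))))))
  step 29: S(S(S(S(S(S(S(S(add(add(add(SZ, mul(Z, SSSZ)), add(Z, Z)), add(add(Z, Z), mul(Z, Z)))))))))))
  step 30: S(S(S(S(S(S(S(S(add(add(S(add(Z, mul(Z, SSSZ))), add(Z, Z)), add(add(Z, Z), mul(Z, Z)))))))))))
  step 31: S(S(S(S(S(S(S(S(add(S(add(add(Z, mul(Z, SSSZ)), add(Z, Z))), add(add(Z, Z), mul(Z, Z)))))))))))
  step 32: S(S(S(S(S(S(S(S(S(add(add(add(Z, mul(Z, SSSZ)), add(Z, Z)), add(add(Z, Z), mul(Z, Z))))))))))))
  step 33: S(S(S(S(S(S(S(S(S(add(add(mul(Z, SSSZ), add(Z, Z)), add(add(Z, Z), mul(Z, Z))))))))))))
  step 34: S(S(S(S(S(S(S(S(S(add(add(Z, add(Z, Z)), add(add(Z, Z), mul(Z, Z))))))))))))
  step 35: S(S(S(S(S(S(S(S(S(add(add(Z, Z), add(add(Z, Z), mul(Z, Z))))))))))))
  step 36: S(S(S(S(S(S(S(S(S(add(Z, add(add(Z, Z), mul(Z, Z))))))))))))
  step 37: S(S(S(S(S(S(S(S(S(add(add(Z, Z), mul(Z, Z)))))))))))
  step 38: S(S(S(S(S(S(S(S(S(add(Z, mul(Z, Z)))))))))))
  step 39: S(S(S(S(S(S(S(S(S(mul(Z, Z))))))))))
  step 40: S^9(Z)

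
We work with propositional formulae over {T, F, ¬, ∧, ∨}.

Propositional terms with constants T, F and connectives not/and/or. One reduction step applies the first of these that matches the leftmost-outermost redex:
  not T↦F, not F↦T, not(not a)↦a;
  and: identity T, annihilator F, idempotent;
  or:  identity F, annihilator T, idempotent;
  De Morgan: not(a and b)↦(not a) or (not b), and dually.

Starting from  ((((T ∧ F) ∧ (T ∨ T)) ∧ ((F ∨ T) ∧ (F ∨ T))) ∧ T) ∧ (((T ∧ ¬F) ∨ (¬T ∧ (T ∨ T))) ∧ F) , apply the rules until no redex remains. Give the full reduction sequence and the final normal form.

  start: ((((T ∧ F) ∧ (T ∨ T)) ∧ ((F ∨ T) ∧ (F ∨ T))) ∧ T) ∧ (((T ∧ ¬F) ∨ (¬T ∧ (T ∨ T))) ∧ F)
  [1] (((T ∧ F) ∧ (T ∨ T)) ∧ ((F ∨ T) ∧ (F ∨ T))) ∧ (((T ∧ ¬F) ∨ (¬T ∧ (T ∨ T))) ∧ F)
  [2] ((F ∧ (T ∨ T)) ∧ ((F ∨ T) ∧ (F ∨ T))) ∧ (((T ∧ ¬F) ∨ (¬T ∧ (T ∨ T))) ∧ F)
  [3] (F ∧ ((F ∨ T) ∧ (F ∨ T))) ∧ (((T ∧ ¬F) ∨ (¬T ∧ (T ∨ T))) ∧ F)
  [4] F ∧ (((T ∧ ¬F) ∨ (¬T ∧ (T ∨ T))) ∧ F)
  [5] F

Answer: normal form = F  (in 5 steps)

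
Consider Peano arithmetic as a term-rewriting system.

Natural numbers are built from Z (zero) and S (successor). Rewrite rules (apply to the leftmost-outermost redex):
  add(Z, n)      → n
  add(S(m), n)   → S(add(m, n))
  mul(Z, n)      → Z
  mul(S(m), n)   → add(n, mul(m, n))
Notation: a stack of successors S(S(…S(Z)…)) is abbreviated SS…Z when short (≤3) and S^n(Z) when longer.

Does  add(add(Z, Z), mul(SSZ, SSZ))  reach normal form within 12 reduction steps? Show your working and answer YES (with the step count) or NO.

  start: add(add(Z, Z), mul(SSZ, SSZ))
  step 1: add(Z, mul(SSZ, SSZ))
  step 2: mul(SSZ, SSZ)
  step 3: add(SSZ, mul(SZ, SSZ))
  step 4: S(add(SZ, mul(SZ, SSZ)))
  step 5: S(S(add(Z, mul(SZ, SSZ))))
  step 6: S(S(mul(SZ, SSZ)))
  step 7: S(S(add(SSZ, mul(Z, SSZ))))
  step 8: S(S(S(add(SZ, mul(Z, SSZ)))))
  step 9: S(S(S(S(add(Z, mul(Z, SSZ))))))
  step 10: S(S(S(S(mul(Z, SSZ)))))
  step 11: S^4(Z)

Answer: YES — reaches normal form S^4(Z) in 11 ≤ 12 steps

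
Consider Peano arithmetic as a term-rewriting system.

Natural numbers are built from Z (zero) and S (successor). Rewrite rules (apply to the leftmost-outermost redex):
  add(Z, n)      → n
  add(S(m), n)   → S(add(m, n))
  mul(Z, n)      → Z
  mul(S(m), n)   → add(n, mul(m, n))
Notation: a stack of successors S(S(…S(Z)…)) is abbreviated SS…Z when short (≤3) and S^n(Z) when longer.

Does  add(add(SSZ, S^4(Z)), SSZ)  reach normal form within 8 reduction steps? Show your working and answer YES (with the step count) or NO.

Answer: NO — after 8 steps the term is S(S(S(S(S(add(SZ, SSZ)))))), not yet normal

Working:
  start: add(add(SSZ, S^4(Z)), SSZ)
  →1  add(S(add(SZ, S^4(Z))), SSZ)
  →2  S(add(add(SZ, S^4(Z)), SSZ))
  →3  S(add(S(add(Z, S^4(Z))), SSZ))
  →4  S(S(add(add(Z, S^4(Z)), SSZ)))
  →5  S(S(add(S^4(Z), SSZ)))
  →6  S(S(S(add(SSSZ, SSZ))))
  →7  S(S(S(S(add(SSZ, SSZ)))))
  →8  S(S(S(S(S(add(SZ, SSZ))))))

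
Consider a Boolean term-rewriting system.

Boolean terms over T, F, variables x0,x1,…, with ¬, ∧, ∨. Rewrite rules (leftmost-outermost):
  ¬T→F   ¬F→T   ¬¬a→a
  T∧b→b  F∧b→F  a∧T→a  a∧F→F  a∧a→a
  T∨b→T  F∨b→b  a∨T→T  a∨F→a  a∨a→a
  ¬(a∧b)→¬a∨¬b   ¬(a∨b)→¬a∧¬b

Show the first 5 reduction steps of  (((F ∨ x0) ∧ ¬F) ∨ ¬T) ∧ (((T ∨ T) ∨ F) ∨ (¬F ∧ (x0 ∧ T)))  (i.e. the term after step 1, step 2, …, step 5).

  start: (((F ∨ x0) ∧ ¬F) ∨ ¬T) ∧ (((T ∨ T) ∨ F) ∨ (¬F ∧ (x0 ∧ T)))
  [1] ((x0 ∧ ¬F) ∨ ¬T) ∧ (((T ∨ T) ∨ F) ∨ (¬F ∧ (x0 ∧ T)))
  [2] ((x0 ∧ T) ∨ ¬T) ∧ (((T ∨ T) ∨ F) ∨ (¬F ∧ (x0 ∧ T)))
  [3] (x0 ∨ ¬T) ∧ (((T ∨ T) ∨ F) ∨ (¬F ∧ (x0 ∧ T)))
  [4] (x0 ∨ F) ∧ (((T ∨ T) ∨ F) ∨ (¬F ∧ (x0 ∧ T)))
  [5] x0 ∧ (((T ∨ T) ∨ F) ∨ (¬F ∧ (x0 ∧ T)))

Answer: after 5 steps: x0 ∧ (((T ∨ T) ∨ F) ∨ (¬F ∧ (x0 ∧ T)))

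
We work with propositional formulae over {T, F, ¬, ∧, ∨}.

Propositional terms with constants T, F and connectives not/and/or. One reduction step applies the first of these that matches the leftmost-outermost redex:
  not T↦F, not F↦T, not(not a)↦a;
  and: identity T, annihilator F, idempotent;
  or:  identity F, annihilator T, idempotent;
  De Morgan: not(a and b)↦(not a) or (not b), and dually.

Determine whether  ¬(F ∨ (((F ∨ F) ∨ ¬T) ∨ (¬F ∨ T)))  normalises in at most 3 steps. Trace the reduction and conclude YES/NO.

  start: ¬(F ∨ (((F ∨ F) ∨ ¬T) ∨ (¬F ∨ T)))
  step 1: ¬F ∧ ¬(((F ∨ F) ∨ ¬T) ∨ (¬F ∨ T))
  step 2: T ∧ ¬(((F ∨ F) ∨ ¬T) ∨ (¬F ∨ T))
  step 3: ¬(((F ∨ F) ∨ ¬T) ∨ (¬F ∨ T))

Answer: NO — after 3 steps the term is ¬(((F ∨ F) ∨ ¬T) ∨ (¬F ∨ T)), not yet normal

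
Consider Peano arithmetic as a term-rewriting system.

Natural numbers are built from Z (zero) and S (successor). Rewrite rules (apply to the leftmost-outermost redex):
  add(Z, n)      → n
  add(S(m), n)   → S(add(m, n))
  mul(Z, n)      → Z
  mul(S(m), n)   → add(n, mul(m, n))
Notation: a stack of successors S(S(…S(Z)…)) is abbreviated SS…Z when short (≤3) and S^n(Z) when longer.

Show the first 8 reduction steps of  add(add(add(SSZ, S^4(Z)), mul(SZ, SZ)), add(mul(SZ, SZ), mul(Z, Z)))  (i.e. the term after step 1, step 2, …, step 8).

  start: add(add(add(SSZ, S^4(Z)), mul(SZ, SZ)), add(mul(SZ, SZ), mul(Z, Z)))
  [1] add(add(S(add(SZ, S^4(Z))), mul(SZ, SZ)), add(mul(SZ, SZ), mul(Z, Z)))
  [2] add(S(add(add(SZ, S^4(Z)), mul(SZ, SZ))), add(mul(SZ, SZ), mul(Z, Z)))
  [3] S(add(add(add(SZ, S^4(Z)), mul(SZ, SZ)), add(mul(SZ, SZ), mul(Z, Z))))
  [4] S(add(add(S(add(Z, S^4(Z))), mul(SZ, SZ)), add(mul(SZ, SZ), mul(Z, Z))))
  [5] S(add(S(add(add(Z, S^4(Z)), mul(SZ, SZ))), add(mul(SZ, SZ), mul(Z, Z))))
  [6] S(S(add(add(add(Z, S^4(Z)), mul(SZ, SZ)), add(mul(SZ, SZ), mul(Z, Z)))))
  [7] S(S(add(add(S^4(Z), mul(SZ, SZ)), add(mul(SZ, SZ), mul(Z, Z)))))
  [8] S(S(add(S(add(SSSZ, mul(SZ, SZ))), add(mul(SZ, SZ), mul(Z, Z)))))

Answer: after 8 steps: S(S(add(S(add(SSSZ, mul(SZ, SZ))), add(mul(SZ, SZ), mul(Z, Z)))))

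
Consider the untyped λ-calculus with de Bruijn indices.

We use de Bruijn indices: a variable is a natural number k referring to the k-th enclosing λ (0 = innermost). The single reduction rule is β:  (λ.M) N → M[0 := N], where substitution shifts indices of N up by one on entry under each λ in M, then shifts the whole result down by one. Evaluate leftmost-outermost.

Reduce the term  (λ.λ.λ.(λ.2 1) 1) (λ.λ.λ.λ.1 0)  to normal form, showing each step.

  start: (λ.λ.λ.(λ.2 1) 1) (λ.λ.λ.λ.1 0)
  →1  λ.λ.(λ.2 1) 1
  →2  λ.λ.1 0

Answer: normal form = λ.λ.1 0  (in 2 steps)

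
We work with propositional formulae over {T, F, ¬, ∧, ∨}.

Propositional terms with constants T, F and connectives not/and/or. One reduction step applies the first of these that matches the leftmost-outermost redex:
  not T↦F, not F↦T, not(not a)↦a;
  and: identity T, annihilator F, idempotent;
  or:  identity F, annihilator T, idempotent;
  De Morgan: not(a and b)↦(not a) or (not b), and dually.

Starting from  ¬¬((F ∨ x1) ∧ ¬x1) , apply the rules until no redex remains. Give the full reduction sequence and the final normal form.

  start: ¬¬((F ∨ x1) ∧ ¬x1)
  step 1: (F ∨ x1) ∧ ¬x1
  step 2: x1 ∧ ¬x1

Answer: normal form = x1 ∧ ¬x1  (in 2 steps)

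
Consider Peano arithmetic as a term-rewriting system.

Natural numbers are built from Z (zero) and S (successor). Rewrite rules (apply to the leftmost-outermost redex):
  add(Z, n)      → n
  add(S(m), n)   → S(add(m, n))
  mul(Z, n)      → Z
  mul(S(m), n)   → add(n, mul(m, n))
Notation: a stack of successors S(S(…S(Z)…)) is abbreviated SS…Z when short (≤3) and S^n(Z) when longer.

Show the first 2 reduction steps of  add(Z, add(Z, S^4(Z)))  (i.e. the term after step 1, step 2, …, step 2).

Answer: after 2 steps: S^4(Z)

Working:
  start: add(Z, add(Z, S^4(Z)))
  step 1: add(Z, S^4(Z))
  step 2: S^4(Z)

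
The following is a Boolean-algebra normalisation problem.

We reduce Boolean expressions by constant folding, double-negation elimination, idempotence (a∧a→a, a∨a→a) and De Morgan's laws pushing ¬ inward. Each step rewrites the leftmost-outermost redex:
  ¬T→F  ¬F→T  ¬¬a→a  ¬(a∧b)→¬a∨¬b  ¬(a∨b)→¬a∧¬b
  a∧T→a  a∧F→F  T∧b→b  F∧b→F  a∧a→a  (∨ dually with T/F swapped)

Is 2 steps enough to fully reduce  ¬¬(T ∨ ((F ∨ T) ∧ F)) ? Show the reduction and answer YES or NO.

Answer: YES — reaches normal form T in 2 ≤ 2 steps

Derivation:
  start: ¬¬(T ∨ ((F ∨ T) ∧ F))
  →1  T ∨ ((F ∨ T) ∧ F)
  →2  T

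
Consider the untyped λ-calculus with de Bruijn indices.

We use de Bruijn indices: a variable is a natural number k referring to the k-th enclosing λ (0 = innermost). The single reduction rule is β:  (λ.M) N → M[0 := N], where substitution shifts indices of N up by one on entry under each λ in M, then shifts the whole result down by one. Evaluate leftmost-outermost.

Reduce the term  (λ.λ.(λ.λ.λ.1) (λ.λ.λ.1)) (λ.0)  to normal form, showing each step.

  start: (λ.λ.(λ.λ.λ.1) (λ.λ.λ.1)) (λ.0)
  [1] λ.(λ.λ.λ.1) (λ.λ.λ.1)
  [2] λ.λ.λ.1

Answer: normal form = λ.λ.λ.1  (in 2 steps)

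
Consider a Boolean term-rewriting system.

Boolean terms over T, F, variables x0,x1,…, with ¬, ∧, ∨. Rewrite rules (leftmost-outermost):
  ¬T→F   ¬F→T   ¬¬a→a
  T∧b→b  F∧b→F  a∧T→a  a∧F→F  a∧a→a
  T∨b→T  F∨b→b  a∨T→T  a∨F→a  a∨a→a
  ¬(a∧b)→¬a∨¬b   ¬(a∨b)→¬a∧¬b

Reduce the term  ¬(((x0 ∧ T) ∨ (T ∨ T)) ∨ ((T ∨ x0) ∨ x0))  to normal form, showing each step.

Answer: normal form = F  (in 10 steps)

Derivation:
  start: ¬(((x0 ∧ T) ∨ (T ∨ T)) ∨ ((T ∨ x0) ∨ x0))
  →1  ¬((x0 ∧ T) ∨ (T ∨ T)) ∧ ¬((T ∨ x0) ∨ x0)
  →2  (¬(x0 ∧ T) ∧ ¬(T ∨ T)) ∧ ¬((T ∨ x0) ∨ x0)
  →3  ((¬x0 ∨ ¬T) ∧ ¬(T ∨ T)) ∧ ¬((T ∨ x0) ∨ x0)
  →4  ((¬x0 ∨ F) ∧ ¬(T ∨ T)) ∧ ¬((T ∨ x0) ∨ x0)
  →5  (¬x0 ∧ ¬(T ∨ T)) ∧ ¬((T ∨ x0) ∨ x0)
  →6  (¬x0 ∧ (¬T ∧ ¬T)) ∧ ¬((T ∨ x0) ∨ x0)
  →7  (¬x0 ∧ ¬T) ∧ ¬((T ∨ x0) ∨ x0)
  →8  (¬x0 ∧ F) ∧ ¬((T ∨ x0) ∨ x0)
  →9  F ∧ ¬((T ∨ x0) ∨ x0)
  →10  F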